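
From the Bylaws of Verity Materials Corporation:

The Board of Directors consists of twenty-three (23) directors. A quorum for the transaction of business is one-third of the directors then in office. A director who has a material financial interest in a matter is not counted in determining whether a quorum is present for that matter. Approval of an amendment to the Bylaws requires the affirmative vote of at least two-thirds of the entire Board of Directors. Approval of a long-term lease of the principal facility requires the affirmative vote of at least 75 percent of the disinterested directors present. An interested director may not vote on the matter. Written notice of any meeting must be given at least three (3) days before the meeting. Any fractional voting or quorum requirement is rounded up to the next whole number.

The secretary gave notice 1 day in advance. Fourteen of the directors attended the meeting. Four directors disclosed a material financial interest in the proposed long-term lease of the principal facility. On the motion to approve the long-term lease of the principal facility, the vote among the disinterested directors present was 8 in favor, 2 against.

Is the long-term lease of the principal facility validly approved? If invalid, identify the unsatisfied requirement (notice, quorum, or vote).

Invalid — notice requirement not satisfied.

Notice: 1 day given; 3 required (1 < 3). Not satisfied.
Quorum: 14 present, but the 4 interested directors do not count, leaving 10. Quorum is 8. Satisfied.
Vote: the long-term lease of the principal facility requires three-fourths of the disinterested directors present (14 − 4 = 10). 3/4 of 10 = 7.50, rounded up to 8, so 8 affirmative votes are needed; 8 voted in favor. Satisfied.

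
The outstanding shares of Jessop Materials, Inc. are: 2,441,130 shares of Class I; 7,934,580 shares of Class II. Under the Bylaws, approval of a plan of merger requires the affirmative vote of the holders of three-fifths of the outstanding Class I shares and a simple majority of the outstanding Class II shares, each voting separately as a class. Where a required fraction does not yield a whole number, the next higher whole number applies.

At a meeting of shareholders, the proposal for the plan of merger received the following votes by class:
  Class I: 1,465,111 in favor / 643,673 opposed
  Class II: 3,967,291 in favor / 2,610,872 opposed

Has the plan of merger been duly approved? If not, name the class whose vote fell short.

Approved — every class gave the required vote.

Class I: 3/5 of 2441130 = 1464678; 1,464,678 required, 1,465,111 in favor — approved.
Class II: a majority of 7934580 is 3967291; 3,967,291 required, 3,967,291 in favor — approved.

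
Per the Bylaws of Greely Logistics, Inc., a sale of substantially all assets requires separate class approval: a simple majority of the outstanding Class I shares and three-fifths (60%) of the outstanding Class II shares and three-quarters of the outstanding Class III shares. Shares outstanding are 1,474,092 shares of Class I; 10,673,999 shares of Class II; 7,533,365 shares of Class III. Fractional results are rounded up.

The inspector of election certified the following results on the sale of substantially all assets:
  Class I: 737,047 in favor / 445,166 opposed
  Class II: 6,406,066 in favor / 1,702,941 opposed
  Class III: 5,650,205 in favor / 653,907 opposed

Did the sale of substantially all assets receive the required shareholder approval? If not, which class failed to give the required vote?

Approved — every class gave the required vote.

Class I: a majority of 1474092 is 737047; 737,047 required, 737,047 in favor — approved.
Class II: 3/5 of 10673999 = 6404399.40, rounded up to 6404400; 6,404,400 required, 6,406,066 in favor — approved.
Class III: 3/4 of 7533365 = 5650023.75, rounded up to 5650024; 5,650,024 required, 5,650,205 in favor — approved.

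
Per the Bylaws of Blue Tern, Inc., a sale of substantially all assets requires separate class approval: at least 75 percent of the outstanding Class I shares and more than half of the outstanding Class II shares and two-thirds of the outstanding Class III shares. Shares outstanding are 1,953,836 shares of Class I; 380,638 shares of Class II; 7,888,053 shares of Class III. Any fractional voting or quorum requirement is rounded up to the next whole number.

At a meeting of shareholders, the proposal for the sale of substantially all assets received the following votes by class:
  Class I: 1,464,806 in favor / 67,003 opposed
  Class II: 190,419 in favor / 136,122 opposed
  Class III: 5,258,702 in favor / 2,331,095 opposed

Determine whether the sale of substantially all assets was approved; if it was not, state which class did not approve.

Class I: 3/4 of 1953836 = 1465377; 1,465,377 required, 1,464,806 in favor — not approved.
Class II: a majority of 380638 is 190320; 190,320 required, 190,419 in favor — approved.
Class III: 2/3 of 7888053 = 5258702; 5,258,702 required, 5,258,702 in favor — approved.

Not approved — the Class I shares did not give the required vote.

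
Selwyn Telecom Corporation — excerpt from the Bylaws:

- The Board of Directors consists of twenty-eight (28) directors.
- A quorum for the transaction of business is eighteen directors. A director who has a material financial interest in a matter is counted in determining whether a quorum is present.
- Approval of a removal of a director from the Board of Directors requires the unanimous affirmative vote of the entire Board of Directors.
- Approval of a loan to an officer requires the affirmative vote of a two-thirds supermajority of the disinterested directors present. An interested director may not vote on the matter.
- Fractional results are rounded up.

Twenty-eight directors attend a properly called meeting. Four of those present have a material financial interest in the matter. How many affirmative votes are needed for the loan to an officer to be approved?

16

The loan to an officer requires two-thirds of the disinterested directors present (28 − 4 = 24).
2/3 of 24 = 16.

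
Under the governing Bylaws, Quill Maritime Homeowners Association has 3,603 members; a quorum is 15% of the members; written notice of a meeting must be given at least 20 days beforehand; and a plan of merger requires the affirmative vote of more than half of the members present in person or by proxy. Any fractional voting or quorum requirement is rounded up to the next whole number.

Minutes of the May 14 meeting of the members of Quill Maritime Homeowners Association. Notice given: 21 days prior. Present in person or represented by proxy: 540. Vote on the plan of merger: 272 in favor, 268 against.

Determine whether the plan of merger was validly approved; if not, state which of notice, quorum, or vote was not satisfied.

Invalid — quorum requirement not satisfied.

Notice: 21 days given; 20 required. Satisfied.
Quorum: 15% of 3,603 = 540.45, rounded up to 541; 540 present. Not satisfied.
Vote: requires a majority of those present (540); a majority of 540 is 271, so 271 needed; 272 in favor. Satisfied.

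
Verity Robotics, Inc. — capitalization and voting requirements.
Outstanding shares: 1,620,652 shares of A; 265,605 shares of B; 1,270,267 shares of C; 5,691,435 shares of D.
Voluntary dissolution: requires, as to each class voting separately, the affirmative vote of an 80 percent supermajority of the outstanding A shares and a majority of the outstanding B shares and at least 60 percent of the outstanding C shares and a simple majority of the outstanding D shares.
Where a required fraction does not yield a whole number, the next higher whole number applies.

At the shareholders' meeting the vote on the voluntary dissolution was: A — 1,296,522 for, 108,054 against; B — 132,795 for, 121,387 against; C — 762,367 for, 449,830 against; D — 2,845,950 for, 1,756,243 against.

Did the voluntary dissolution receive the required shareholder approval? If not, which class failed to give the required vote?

A: 4/5 of 1620652 = 1296521.60, rounded up to 1296522; 1,296,522 required, 1,296,522 in favor — approved.
B: a majority of 265605 is 132803; 132,803 required, 132,795 in favor — not approved.
C: 3/5 of 1270267 = 762160.20, rounded up to 762161; 762,161 required, 762,367 in favor — approved.
D: a majority of 5691435 is 2845718; 2,845,718 required, 2,845,950 in favor — approved.

Not approved — the B shares did not give the required vote.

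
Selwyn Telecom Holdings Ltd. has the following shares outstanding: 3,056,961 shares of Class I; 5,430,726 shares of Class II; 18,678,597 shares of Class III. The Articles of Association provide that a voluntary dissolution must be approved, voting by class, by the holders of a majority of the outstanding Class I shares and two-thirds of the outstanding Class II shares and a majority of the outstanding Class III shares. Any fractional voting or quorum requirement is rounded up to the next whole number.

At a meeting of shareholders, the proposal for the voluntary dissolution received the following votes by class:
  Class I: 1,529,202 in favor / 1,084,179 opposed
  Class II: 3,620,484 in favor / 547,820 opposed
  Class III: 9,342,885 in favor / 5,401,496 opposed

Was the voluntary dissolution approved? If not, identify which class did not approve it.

Class I: a majority of 3056961 is 1528481; 1,528,481 required, 1,529,202 in favor — approved.
Class II: 2/3 of 5430726 = 3620484; 3,620,484 required, 3,620,484 in favor — approved.
Class III: a majority of 18678597 is 9339299; 9,339,299 required, 9,342,885 in favor — approved.

Approved — every class gave the required vote.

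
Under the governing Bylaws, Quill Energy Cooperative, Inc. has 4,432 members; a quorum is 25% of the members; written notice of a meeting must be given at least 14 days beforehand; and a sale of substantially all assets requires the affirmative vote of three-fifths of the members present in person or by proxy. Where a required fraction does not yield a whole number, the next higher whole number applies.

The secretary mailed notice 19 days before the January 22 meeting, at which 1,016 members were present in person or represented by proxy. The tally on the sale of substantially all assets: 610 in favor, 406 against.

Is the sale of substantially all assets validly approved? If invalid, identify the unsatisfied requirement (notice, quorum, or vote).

Invalid — quorum requirement not satisfied.

Notice: 19 days given; 14 required. Satisfied.
Quorum: 25% of 4,432 = 1,108; 1,016 present. Not satisfied.
Vote: requires three-fifths of those present (1,016); 3/5 of 1016 = 609.60, rounded up to 610, so 610 needed; 610 in favor. Satisfied.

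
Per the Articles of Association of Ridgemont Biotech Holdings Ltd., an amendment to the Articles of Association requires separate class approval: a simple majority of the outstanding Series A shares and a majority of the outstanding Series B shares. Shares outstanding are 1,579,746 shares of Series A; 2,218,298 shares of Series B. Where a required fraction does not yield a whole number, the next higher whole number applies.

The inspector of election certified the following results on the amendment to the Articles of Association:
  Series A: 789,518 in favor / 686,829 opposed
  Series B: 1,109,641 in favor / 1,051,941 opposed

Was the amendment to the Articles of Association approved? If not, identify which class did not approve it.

Not approved — the Series A shares did not give the required vote.

Series A: a majority of 1579746 is 789874; 789,874 required, 789,518 in favor — not approved.
Series B: a majority of 2218298 is 1109150; 1,109,150 required, 1,109,641 in favor — approved.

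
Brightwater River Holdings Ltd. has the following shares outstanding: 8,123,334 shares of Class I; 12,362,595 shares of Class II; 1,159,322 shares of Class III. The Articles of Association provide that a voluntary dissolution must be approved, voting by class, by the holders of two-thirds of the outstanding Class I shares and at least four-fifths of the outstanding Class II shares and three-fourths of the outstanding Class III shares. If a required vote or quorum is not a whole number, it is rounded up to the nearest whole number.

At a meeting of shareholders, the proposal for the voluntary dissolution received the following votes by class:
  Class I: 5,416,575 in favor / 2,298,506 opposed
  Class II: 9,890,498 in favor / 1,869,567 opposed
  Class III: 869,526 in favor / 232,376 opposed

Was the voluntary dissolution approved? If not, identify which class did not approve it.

Approved — every class gave the required vote.

Class I: 2/3 of 8123334 = 5415556; 5,415,556 required, 5,416,575 in favor — approved.
Class II: 4/5 of 12362595 = 9890076; 9,890,076 required, 9,890,498 in favor — approved.
Class III: 3/4 of 1159322 = 869491.50, rounded up to 869492; 869,492 required, 869,526 in favor — approved.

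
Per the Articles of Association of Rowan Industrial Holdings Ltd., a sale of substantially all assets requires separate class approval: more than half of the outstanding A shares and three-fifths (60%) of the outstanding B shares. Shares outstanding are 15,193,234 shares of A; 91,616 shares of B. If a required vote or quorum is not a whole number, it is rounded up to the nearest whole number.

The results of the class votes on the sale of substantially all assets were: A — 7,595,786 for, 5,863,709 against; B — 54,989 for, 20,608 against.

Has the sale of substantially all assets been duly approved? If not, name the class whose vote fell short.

A: a majority of 15193234 is 7596618; 7,596,618 required, 7,595,786 in favor — not approved.
B: 3/5 of 91616 = 54969.60, rounded up to 54970; 54,970 required, 54,989 in favor — approved.

Not approved — the A shares did not give the required vote.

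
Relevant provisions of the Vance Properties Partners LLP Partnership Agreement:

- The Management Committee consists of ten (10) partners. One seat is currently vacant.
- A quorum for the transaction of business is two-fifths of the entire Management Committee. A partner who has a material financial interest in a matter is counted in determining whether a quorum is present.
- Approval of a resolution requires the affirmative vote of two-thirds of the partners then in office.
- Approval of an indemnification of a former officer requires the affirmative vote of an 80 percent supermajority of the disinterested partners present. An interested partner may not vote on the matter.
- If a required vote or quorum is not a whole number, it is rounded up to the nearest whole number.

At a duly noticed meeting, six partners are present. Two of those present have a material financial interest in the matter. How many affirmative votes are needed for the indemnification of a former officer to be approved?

The indemnification of a former officer requires four-fifths of the disinterested partners present (6 − 2 = 4).
4/5 of 4 = 3.20, rounded up to 4.

4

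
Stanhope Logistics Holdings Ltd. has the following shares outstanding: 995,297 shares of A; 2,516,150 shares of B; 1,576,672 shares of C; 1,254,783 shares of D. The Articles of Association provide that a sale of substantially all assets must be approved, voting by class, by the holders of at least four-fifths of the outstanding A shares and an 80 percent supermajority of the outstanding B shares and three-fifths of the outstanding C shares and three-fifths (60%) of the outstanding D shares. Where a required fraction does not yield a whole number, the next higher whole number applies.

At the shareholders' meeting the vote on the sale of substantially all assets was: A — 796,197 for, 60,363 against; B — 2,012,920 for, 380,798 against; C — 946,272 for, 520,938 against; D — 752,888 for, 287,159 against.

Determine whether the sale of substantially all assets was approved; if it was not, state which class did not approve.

Not approved — the A shares did not give the required vote.

A: 4/5 of 995297 = 796237.60, rounded up to 796238; 796,238 required, 796,197 in favor — not approved.
B: 4/5 of 2516150 = 2012920; 2,012,920 required, 2,012,920 in favor — approved.
C: 3/5 of 1576672 = 946003.20, rounded up to 946004; 946,004 required, 946,272 in favor — approved.
D: 3/5 of 1254783 = 752869.80, rounded up to 752870; 752,870 required, 752,888 in favor — approved.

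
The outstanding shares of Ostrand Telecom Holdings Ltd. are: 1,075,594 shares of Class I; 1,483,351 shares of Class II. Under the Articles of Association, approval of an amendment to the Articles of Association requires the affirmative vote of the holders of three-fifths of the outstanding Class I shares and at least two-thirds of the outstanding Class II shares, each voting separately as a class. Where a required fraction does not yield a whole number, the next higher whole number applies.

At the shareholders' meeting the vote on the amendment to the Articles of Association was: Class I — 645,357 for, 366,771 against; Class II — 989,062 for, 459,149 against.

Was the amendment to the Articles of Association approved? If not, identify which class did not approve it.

Approved — every class gave the required vote.

Class I: 3/5 of 1075594 = 645356.40, rounded up to 645357; 645,357 required, 645,357 in favor — approved.
Class II: 2/3 of 1483351 = 988900.67, rounded up to 988901; 988,901 required, 989,062 in favor — approved.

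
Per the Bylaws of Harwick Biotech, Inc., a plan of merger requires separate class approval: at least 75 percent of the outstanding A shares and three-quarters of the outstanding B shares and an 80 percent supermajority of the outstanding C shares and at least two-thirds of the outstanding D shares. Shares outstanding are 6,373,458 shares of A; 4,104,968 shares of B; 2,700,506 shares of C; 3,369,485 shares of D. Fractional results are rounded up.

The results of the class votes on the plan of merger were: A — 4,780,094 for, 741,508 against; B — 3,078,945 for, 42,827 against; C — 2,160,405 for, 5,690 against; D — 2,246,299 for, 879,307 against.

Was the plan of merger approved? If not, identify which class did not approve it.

A: 3/4 of 6373458 = 4780093.50, rounded up to 4780094; 4,780,094 required, 4,780,094 in favor — approved.
B: 3/4 of 4104968 = 3078726; 3,078,726 required, 3,078,945 in favor — approved.
C: 4/5 of 2700506 = 2160404.80, rounded up to 2160405; 2,160,405 required, 2,160,405 in favor — approved.
D: 2/3 of 3369485 = 2246323.33, rounded up to 2246324; 2,246,324 required, 2,246,299 in favor — not approved.

Not approved — the D shares did not give the required vote.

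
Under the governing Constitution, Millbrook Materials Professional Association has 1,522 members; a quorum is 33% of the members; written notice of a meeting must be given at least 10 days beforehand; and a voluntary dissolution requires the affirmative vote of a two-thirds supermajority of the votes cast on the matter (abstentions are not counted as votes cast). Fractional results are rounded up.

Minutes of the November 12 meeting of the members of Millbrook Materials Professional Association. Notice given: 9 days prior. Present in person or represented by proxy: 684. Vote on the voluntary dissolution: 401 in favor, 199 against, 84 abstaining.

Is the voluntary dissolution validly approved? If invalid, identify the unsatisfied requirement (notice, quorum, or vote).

Invalid — notice requirement not satisfied.

Notice: 9 days given; 10 required. Not satisfied.
Quorum: 33% of 1,522 = 502.26, rounded up to 503; 684 present. Satisfied.
Vote: requires two-thirds of the votes cast (684 − 84 abstaining = 600); 2/3 of 600 = 400, so 400 needed; 401 in favor. Satisfied.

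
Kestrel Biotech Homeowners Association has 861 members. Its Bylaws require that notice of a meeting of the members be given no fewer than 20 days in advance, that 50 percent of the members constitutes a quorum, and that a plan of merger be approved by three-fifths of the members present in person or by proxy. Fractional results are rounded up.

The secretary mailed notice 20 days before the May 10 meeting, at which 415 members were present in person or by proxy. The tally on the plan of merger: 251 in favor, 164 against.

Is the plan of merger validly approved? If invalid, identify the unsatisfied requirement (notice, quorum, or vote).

Invalid — quorum requirement not satisfied.

Notice: 20 days given; 20 required. Satisfied.
Quorum: 50% of 861 = 430.50, rounded up to 431; 415 present. Not satisfied.
Vote: requires three-fifths of those present (415); 3/5 of 415 = 249, so 249 needed; 251 in favor. Satisfied.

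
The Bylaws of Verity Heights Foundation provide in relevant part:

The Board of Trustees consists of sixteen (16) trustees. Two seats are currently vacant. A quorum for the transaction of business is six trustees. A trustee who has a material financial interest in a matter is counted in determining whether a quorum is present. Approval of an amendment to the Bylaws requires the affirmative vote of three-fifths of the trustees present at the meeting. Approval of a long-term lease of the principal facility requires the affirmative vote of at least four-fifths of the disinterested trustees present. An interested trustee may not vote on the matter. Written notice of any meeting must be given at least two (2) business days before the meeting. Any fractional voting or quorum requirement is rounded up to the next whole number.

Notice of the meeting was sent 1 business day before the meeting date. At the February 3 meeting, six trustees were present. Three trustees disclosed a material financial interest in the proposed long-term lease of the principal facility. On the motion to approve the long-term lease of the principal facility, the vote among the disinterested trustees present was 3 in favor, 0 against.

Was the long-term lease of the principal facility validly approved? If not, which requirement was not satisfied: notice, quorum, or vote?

Invalid — notice requirement not satisfied.

Notice: 1 business day given; 2 required (1 < 2). Not satisfied.
Quorum: 6 present (interested trustees count toward quorum); quorum is 6. Satisfied.
Vote: the long-term lease of the principal facility requires four-fifths of the disinterested trustees present (6 − 3 = 3). 4/5 of 3 = 2.40, rounded up to 3, so 3 affirmative votes are needed; 3 voted in favor. Satisfied.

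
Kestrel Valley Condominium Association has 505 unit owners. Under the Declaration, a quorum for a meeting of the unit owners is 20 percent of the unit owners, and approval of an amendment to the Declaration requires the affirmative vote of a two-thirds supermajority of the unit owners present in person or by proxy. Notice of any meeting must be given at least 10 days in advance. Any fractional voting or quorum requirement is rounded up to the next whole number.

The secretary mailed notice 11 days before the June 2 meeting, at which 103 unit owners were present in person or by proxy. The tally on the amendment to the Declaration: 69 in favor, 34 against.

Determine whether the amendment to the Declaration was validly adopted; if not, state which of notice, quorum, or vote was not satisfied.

Notice: 11 days given; 10 required. Satisfied.
Quorum: 20% of 505 = 101; 103 present. Satisfied.
Vote: requires two-thirds of those present (103); 2/3 of 103 = 68.67, rounded up to 69, so 69 needed; 69 in favor. Satisfied.

Valid — all requirements satisfied.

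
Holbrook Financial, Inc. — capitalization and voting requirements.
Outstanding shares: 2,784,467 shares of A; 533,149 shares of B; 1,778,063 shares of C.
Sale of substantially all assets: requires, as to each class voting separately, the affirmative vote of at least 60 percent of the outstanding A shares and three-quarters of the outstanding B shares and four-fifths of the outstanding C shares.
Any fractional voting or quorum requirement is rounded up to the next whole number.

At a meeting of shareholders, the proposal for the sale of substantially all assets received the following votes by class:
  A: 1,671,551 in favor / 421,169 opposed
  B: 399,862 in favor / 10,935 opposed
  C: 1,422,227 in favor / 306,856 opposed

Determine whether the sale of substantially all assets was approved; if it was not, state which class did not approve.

Not approved — the C shares did not give the required vote.

A: 3/5 of 2784467 = 1670680.20, rounded up to 1670681; 1,670,681 required, 1,671,551 in favor — approved.
B: 3/4 of 533149 = 399861.75, rounded up to 399862; 399,862 required, 399,862 in favor — approved.
C: 4/5 of 1778063 = 1422450.40, rounded up to 1422451; 1,422,451 required, 1,422,227 in favor — not approved.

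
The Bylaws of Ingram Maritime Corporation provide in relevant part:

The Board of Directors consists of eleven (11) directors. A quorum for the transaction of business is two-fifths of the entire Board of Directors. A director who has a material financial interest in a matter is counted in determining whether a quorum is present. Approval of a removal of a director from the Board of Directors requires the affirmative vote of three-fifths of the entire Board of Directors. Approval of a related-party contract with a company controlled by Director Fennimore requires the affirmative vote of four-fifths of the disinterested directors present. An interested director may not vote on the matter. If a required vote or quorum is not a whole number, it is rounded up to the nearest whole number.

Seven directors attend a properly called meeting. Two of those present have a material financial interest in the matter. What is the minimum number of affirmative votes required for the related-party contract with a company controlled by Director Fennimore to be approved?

The related-party contract with a company controlled by Director Fennimore requires four-fifths of the disinterested directors present (7 − 2 = 5).
4/5 of 5 = 4.

4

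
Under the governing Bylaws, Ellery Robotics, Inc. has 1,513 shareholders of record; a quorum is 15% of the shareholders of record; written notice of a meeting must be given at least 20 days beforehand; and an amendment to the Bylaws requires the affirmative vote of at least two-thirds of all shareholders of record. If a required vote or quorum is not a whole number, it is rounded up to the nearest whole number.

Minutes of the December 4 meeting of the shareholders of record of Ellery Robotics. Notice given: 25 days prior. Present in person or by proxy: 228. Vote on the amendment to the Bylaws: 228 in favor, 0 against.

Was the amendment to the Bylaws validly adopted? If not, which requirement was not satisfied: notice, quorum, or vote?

Notice: 25 days given; 20 required. Satisfied.
Quorum: 15% of 1,513 = 226.95, rounded up to 227; 228 present. Satisfied.
Vote: requires two-thirds of all shareholders of record (1,513); 2/3 of 1513 = 1008.67, rounded up to 1009, so 1,009 needed; 228 in favor. Not satisfied.

Invalid — vote requirement not satisfied.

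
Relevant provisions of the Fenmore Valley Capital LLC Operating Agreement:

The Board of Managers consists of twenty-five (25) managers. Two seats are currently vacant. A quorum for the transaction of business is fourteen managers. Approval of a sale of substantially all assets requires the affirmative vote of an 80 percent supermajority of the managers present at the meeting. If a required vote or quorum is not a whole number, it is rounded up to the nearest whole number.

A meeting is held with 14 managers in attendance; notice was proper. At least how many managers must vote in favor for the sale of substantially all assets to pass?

The sale of substantially all assets requires four-fifths of the managers present (14).
4/5 of 14 = 11.20, rounded up to 12.

12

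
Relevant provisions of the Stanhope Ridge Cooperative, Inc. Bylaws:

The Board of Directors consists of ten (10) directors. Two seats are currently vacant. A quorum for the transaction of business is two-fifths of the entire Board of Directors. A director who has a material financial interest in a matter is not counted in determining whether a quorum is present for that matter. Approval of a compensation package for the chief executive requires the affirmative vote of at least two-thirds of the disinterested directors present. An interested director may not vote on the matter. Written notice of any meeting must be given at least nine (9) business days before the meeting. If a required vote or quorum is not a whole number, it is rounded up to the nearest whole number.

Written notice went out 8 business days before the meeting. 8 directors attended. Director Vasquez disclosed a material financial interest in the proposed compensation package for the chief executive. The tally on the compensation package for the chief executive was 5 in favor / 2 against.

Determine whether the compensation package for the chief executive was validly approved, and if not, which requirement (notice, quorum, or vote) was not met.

Invalid — notice requirement not satisfied.

Notice: 8 business days given; 9 required (8 < 9). Not satisfied.
Quorum: 8 present, but the 1 interested director does not count, leaving 7. Quorum is 4. Satisfied.
Vote: the compensation package for the chief executive requires two-thirds of the disinterested directors present (8 − 1 = 7). 2/3 of 7 = 4.67, rounded up to 5, so 5 affirmative votes are needed; 5 voted in favor. Satisfied.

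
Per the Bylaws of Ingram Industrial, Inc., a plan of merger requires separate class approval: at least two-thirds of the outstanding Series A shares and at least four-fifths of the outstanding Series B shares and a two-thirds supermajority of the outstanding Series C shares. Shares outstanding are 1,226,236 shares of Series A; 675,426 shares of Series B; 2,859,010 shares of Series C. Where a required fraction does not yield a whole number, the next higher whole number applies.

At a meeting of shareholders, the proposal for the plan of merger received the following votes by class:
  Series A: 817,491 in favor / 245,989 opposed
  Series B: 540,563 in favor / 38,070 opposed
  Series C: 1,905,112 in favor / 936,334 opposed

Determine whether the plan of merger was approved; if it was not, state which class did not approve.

Not approved — the Series C shares did not give the required vote.

Series A: 2/3 of 1226236 = 817490.67, rounded up to 817491; 817,491 required, 817,491 in favor — approved.
Series B: 4/5 of 675426 = 540340.80, rounded up to 540341; 540,341 required, 540,563 in favor — approved.
Series C: 2/3 of 2859010 = 1906006.67, rounded up to 1906007; 1,906,007 required, 1,905,112 in favor — not approved.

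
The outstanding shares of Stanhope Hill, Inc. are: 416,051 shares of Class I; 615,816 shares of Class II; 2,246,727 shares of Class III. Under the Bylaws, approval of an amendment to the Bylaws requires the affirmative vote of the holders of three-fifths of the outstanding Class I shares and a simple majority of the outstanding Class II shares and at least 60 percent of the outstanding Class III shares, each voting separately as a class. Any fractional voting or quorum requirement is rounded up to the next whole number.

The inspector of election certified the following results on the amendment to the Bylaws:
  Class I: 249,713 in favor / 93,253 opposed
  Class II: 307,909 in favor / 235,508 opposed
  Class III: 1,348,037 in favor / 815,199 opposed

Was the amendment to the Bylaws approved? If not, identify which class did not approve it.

Approved — every class gave the required vote.

Class I: 3/5 of 416051 = 249630.60, rounded up to 249631; 249,631 required, 249,713 in favor — approved.
Class II: a majority of 615816 is 307909; 307,909 required, 307,909 in favor — approved.
Class III: 3/5 of 2246727 = 1348036.20, rounded up to 1348037; 1,348,037 required, 1,348,037 in favor — approved.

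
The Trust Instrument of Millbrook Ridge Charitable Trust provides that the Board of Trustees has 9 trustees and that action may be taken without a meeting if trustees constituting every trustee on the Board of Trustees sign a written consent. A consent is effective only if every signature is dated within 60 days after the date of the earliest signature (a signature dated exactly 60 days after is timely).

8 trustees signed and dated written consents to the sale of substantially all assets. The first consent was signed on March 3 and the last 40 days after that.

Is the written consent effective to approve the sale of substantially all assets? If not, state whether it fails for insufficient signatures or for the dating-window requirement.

Not effective — insufficient signatures.

Signatures required: the unanimous vote of 9 — unanimous means all 9, so 9 needed; 8 signed. Insufficient.
Dating window: the latest signature is 40 days after the earliest; the limit is 60 days. Within the window.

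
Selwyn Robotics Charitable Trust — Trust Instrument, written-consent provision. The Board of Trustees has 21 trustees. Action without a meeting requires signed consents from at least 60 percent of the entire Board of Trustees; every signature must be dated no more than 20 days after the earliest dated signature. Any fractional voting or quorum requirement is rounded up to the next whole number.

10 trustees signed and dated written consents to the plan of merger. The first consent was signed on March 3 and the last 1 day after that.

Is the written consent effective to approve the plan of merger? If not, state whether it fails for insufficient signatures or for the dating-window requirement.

Signatures required: at least 60 percent of 21 — 3/5 of 21 = 12.60, rounded up to 13, so 13 needed; 10 signed. Insufficient.
Dating window: the latest signature is 1 day after the earliest; the limit is 20 days. Within the window.

Not effective — insufficient signatures.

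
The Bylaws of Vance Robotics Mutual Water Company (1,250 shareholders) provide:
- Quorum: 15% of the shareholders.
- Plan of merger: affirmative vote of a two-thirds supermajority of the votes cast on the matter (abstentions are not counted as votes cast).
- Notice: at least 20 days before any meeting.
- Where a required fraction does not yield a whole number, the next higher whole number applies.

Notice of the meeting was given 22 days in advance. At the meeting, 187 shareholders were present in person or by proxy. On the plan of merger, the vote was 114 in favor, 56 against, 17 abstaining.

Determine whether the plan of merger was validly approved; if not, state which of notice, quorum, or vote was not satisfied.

Invalid — quorum requirement not satisfied.

Notice: 22 days given; 20 required. Satisfied.
Quorum: 15% of 1,250 = 187.50, rounded up to 188; 187 present. Not satisfied.
Vote: requires two-thirds of the votes cast (187 − 17 abstaining = 170); 2/3 of 170 = 113.33, rounded up to 114, so 114 needed; 114 in favor. Satisfied.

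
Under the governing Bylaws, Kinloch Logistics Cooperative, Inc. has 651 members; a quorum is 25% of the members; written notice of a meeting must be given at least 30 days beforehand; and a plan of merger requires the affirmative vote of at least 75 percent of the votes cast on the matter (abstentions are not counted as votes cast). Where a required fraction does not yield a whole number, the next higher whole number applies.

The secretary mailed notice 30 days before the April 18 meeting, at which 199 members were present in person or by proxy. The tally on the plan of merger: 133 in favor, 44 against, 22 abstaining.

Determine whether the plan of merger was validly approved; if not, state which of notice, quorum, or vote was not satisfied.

Notice: 30 days given; 30 required. Satisfied.
Quorum: 25% of 651 = 162.75, rounded up to 163; 199 present. Satisfied.
Vote: requires three-fourths of the votes cast (199 − 22 abstaining = 177); 3/4 of 177 = 132.75, rounded up to 133, so 133 needed; 133 in favor. Satisfied.

Valid — all requirements satisfied.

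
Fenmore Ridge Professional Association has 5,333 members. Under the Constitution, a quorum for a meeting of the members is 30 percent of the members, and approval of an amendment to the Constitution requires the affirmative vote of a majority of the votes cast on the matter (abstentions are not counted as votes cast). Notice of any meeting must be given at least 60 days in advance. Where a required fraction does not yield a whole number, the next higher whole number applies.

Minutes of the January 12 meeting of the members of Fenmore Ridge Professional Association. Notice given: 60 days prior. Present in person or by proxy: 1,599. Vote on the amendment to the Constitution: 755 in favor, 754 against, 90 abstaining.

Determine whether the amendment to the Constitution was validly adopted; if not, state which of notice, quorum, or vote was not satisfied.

Notice: 60 days given; 60 required. Satisfied.
Quorum: 30% of 5,333 = 1,599.90, rounded up to 1,600; 1,599 present. Not satisfied.
Vote: requires a majority of the votes cast (1,599 − 90 abstaining = 1,509); a majority of 1509 is 755, so 755 needed; 755 in favor. Satisfied.

Invalid — quorum requirement not satisfied.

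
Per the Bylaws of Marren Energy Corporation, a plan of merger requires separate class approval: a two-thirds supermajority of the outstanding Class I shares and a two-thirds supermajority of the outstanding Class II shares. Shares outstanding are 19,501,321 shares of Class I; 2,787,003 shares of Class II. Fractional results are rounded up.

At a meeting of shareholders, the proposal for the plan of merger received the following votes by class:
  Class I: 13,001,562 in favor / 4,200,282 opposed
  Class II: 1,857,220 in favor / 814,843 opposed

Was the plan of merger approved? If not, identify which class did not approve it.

Class I: 2/3 of 19501321 = 13000880.67, rounded up to 13000881; 13,000,881 required, 13,001,562 in favor — approved.
Class II: 2/3 of 2787003 = 1858002; 1,858,002 required, 1,857,220 in favor — not approved.

Not approved — the Class II shares did not give the required vote.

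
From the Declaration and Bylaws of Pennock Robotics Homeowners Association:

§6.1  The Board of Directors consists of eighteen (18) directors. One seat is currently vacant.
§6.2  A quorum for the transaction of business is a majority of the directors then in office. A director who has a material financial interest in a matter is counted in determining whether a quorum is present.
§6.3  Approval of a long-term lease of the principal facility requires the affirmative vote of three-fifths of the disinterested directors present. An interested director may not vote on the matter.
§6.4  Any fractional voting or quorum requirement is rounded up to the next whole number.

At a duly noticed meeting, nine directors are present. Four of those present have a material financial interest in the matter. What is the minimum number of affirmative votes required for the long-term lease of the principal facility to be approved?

The long-term lease of the principal facility requires three-fifths of the disinterested directors present (9 − 4 = 5).
3/5 of 5 = 3.

3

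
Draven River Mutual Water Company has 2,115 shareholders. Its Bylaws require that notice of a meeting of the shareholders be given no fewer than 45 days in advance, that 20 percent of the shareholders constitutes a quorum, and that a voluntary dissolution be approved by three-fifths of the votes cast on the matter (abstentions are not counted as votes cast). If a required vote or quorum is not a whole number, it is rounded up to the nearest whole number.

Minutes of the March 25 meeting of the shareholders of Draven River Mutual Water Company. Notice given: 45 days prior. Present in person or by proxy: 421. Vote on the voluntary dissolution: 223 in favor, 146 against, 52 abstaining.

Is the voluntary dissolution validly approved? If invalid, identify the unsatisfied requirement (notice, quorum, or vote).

Invalid — quorum requirement not satisfied.

Notice: 45 days given; 45 required. Satisfied.
Quorum: 20% of 2,115 = 423; 421 present. Not satisfied.
Vote: requires three-fifths of the votes cast (421 − 52 abstaining = 369); 3/5 of 369 = 221.40, rounded up to 222, so 222 needed; 223 in favor. Satisfied.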